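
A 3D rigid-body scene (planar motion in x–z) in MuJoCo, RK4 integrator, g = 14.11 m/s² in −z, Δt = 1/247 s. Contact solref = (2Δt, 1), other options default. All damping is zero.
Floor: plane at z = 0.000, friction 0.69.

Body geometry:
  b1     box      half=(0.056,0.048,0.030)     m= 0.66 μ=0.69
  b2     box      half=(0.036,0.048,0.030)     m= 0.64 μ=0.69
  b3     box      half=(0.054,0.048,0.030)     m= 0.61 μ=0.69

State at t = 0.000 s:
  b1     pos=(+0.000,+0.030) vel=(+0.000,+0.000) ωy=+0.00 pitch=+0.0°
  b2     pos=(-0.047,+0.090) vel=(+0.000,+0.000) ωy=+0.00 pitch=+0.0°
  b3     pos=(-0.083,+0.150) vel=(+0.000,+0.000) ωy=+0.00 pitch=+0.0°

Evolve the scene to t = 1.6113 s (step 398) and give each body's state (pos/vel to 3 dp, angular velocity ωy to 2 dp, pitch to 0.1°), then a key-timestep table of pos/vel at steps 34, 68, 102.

State at t = 1.6113 s:
  b1     pos=(+0.000,+0.030) vel=(+0.000,+0.000) ωy=+0.00 pitch=+0.0°
  b2     pos=(-0.091,+0.036) vel=(+0.000,+0.000) ωy=+0.00 pitch=-90.0°
  b3     pos=(-0.270,+0.030) vel=(+0.000,+0.000) ωy=+0.00 pitch=+180.0°

Key-timestep trajectory:
   step    t(s)  b1.x    b1.z    b1.vx   b1.vz   b2.x    b2.z    b2.vx   b2.vz   b3.x    b3.z    b3.vx   b3.vz 
     34  0.1377   +0.000  +0.030  +0.001  +0.000   -0.055  +0.091  -0.138  +0.007   -0.105  +0.140  -0.360  -0.209
     68  0.2753   +0.000  +0.030  +0.000  +0.000   -0.091  +0.055  -0.331  -0.941   -0.176  +0.056  -0.702  -0.101
    102  0.4130   +0.000  +0.030  +0.000  +0.000   -0.091  +0.036  +0.001  +0.003   -0.238  +0.056  -0.479  -0.203


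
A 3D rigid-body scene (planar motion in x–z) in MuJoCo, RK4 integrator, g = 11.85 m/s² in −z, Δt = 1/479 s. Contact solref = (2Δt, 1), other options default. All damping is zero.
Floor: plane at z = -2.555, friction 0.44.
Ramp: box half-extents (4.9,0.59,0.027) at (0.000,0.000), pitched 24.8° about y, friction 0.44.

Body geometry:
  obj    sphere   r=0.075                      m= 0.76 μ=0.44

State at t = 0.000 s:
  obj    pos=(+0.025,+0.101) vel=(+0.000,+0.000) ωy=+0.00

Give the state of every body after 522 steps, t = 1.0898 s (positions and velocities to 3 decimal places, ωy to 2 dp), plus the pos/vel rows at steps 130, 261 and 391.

State at t = 1.0898 s:
  obj    pos=(+1.939,-0.784) vel=(+3.512,-1.623) ωy=+51.58

Key-timestep trajectory:
   step    t(s)  obj.x    obj.z    obj.vx   obj.vz 
    130  0.2714   +0.144  +0.046  +0.875  -0.404
    261  0.5449   +0.503  -0.120  +1.756  -0.811
    391  0.8163   +1.099  -0.395  +2.631  -1.216


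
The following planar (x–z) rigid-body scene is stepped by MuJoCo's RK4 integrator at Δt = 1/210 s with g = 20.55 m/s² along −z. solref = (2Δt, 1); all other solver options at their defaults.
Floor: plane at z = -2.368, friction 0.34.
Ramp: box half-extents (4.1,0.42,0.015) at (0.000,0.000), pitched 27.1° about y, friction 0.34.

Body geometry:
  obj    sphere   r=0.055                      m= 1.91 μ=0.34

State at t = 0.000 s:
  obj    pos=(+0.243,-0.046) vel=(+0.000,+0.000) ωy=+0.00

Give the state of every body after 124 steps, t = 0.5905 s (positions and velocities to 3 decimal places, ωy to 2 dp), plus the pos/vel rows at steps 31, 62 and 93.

State at t = 0.5905 s:
  obj    pos=(+1.281,-0.577) vel=(+3.515,-1.799) ωy=+71.77

Key-timestep trajectory:
   step    t(s)  obj.x    obj.z    obj.vx   obj.vz 
     31  0.1476   +0.308  -0.079  +0.879  -0.450
     62  0.2952   +0.503  -0.179  +1.758  -0.899
     93  0.4429   +0.827  -0.345  +2.636  -1.349


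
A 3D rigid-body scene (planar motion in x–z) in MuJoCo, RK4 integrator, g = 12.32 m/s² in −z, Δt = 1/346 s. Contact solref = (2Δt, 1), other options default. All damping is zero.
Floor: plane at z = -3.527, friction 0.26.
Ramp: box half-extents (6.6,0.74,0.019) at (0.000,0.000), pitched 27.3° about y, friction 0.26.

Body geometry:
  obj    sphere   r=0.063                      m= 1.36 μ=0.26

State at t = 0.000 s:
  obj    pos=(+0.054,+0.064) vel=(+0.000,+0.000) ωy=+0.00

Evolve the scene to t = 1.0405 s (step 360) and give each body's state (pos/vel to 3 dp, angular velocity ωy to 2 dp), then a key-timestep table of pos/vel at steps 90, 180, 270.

State at t = 1.0405 s:
  obj    pos=(+1.996,-0.938) vel=(+3.732,-1.926) ωy=+66.65

Key-timestep trajectory:
   step    t(s)  obj.x    obj.z    obj.vx   obj.vz 
     90  0.2601   +0.176  +0.002  +0.933  -0.482
    180  0.5202   +0.540  -0.186  +1.866  -0.963
    270  0.7803   +1.146  -0.499  +2.799  -1.445


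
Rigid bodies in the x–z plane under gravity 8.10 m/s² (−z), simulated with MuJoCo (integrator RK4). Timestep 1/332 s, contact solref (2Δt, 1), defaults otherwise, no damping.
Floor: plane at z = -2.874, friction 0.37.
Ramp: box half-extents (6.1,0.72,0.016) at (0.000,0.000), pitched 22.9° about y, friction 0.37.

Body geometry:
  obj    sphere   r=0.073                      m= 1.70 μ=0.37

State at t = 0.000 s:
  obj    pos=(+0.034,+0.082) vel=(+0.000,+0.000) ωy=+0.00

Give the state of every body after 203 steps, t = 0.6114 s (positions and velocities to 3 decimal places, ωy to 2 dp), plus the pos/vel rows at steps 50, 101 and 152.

State at t = 0.6114 s:
  obj    pos=(+0.422,-0.082) vel=(+1.268,-0.536) ωy=+18.85

Key-timestep trajectory:
   step    t(s)  obj.x    obj.z    obj.vx   obj.vz 
     50  0.1506   +0.058  +0.072  +0.312  -0.132
    101  0.3042   +0.130  +0.042  +0.631  -0.267
    152  0.4578   +0.251  -0.010  +0.950  -0.401


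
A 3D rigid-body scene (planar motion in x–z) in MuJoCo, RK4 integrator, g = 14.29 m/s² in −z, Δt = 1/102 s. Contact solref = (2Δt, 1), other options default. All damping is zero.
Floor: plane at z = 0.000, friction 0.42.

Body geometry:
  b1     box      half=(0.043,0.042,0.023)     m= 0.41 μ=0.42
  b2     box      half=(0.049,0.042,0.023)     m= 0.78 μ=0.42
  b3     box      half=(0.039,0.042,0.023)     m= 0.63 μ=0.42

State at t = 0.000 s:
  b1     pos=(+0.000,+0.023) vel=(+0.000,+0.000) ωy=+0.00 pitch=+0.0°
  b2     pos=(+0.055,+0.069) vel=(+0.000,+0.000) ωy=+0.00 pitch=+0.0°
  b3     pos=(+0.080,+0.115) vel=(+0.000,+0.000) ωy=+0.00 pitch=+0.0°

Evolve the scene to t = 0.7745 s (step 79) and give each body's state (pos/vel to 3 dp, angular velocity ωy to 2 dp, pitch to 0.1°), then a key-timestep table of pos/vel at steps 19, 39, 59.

State at t = 0.7745 s:
  b1     pos=(+0.000,+0.023) vel=(+0.000,+0.000) ωy=+0.00 pitch=+0.0°
  b2     pos=(+0.103,+0.049) vel=(+0.001,+0.001) ωy=+0.02 pitch=+90.0°
  b3     pos=(+0.232,+0.023) vel=(+0.000,+0.000) ωy=+0.00 pitch=+180.0°

Key-timestep trajectory:
   step    t(s)  b1.x    b1.z    b1.vx   b1.vz   b2.x    b2.z    b2.vx   b2.vz   b3.x    b3.z    b3.vx   b3.vz 
     19  0.1863   +0.000  +0.023  +0.000  +0.000   +0.082  +0.053  +0.207  +0.029   +0.158  +0.035  +0.672  -0.005
     39  0.3824   +0.000  +0.023  +0.000  +0.000   +0.117  +0.053  -0.009  +0.000   +0.233  +0.020  -0.021  +0.098
     59  0.5784   +0.000  +0.023  +0.000  +0.000   +0.098  +0.051  +0.084  -0.022   +0.232  +0.023  +0.000  +0.000


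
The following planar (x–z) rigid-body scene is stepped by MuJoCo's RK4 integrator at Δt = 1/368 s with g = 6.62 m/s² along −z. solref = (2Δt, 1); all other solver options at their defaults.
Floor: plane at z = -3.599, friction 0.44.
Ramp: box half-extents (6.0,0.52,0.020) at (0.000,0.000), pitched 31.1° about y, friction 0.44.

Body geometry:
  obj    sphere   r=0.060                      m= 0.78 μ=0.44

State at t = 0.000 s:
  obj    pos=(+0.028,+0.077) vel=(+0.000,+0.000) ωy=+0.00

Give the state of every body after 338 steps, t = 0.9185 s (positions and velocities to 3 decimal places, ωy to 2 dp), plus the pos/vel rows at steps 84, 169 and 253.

State at t = 0.9185 s:
  obj    pos=(+0.910,-0.456) vel=(+1.921,-1.159) ωy=+37.39

Key-timestep trajectory:
   step    t(s)  obj.x    obj.z    obj.vx   obj.vz 
     84  0.2283   +0.082  +0.044  +0.477  -0.288
    169  0.4592   +0.248  -0.056  +0.961  -0.579
    253  0.6875   +0.522  -0.222  +1.438  -0.867


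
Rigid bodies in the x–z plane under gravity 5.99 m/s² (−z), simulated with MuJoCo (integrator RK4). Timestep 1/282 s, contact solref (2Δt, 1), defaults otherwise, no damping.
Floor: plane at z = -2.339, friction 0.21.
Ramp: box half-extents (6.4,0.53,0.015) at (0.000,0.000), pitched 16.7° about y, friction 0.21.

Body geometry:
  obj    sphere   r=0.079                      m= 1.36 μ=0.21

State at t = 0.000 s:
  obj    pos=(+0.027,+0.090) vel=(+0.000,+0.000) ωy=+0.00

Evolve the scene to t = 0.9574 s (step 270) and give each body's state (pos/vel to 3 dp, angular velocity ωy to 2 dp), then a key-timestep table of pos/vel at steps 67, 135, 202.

State at t = 0.9574 s:
  obj    pos=(+0.567,-0.072) vel=(+1.128,-0.338) ωy=+14.90

Key-timestep trajectory:
   step    t(s)  obj.x    obj.z    obj.vx   obj.vz 
     67  0.2376   +0.060  +0.080  +0.280  -0.084
    135  0.4787   +0.162  +0.050  +0.564  -0.169
    202  0.7163   +0.329  -0.001  +0.844  -0.253


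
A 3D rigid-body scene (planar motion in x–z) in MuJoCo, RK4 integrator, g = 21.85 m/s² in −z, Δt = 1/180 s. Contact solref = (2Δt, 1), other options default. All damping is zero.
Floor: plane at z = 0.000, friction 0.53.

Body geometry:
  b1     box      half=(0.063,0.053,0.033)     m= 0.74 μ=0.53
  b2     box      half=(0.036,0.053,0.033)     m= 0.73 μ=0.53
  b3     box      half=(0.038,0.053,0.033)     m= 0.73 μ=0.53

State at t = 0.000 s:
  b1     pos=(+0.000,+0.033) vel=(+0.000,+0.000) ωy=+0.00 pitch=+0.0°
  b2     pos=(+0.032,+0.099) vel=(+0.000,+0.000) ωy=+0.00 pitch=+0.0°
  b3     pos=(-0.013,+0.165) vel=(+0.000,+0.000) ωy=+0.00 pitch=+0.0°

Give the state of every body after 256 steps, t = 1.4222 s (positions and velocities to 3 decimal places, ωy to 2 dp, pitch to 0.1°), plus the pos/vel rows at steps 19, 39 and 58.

State at t = 1.4222 s:
  b1     pos=(+0.000,+0.033) vel=(+0.000,+0.000) ωy=+0.00 pitch=+0.0°
  b2     pos=(+0.032,+0.099) vel=(+0.000,+0.000) ωy=+0.00 pitch=+0.0°
  b3     pos=(-0.112,+0.033) vel=(+0.000,+0.000) ωy=+0.00 pitch=+180.0°

Key-timestep trajectory:
   step    t(s)  b1.x    b1.z    b1.vx   b1.vz   b2.x    b2.z    b2.vx   b2.vz   b3.x    b3.z    b3.vx   b3.vz 
     19  0.1056   +0.000  +0.033  +0.000  +0.000   +0.032  +0.099  +0.001  +0.001   -0.033  +0.150  -0.369  -0.522
     39  0.2167   +0.000  +0.033  +0.000  +0.000   +0.032  +0.099  +0.001  +0.000   -0.070  +0.104  -0.309  -0.045
     58  0.3222   +0.000  +0.033  +0.000  +0.000   +0.032  +0.099  +0.000  +0.000   -0.116  +0.035  -0.328  -1.395


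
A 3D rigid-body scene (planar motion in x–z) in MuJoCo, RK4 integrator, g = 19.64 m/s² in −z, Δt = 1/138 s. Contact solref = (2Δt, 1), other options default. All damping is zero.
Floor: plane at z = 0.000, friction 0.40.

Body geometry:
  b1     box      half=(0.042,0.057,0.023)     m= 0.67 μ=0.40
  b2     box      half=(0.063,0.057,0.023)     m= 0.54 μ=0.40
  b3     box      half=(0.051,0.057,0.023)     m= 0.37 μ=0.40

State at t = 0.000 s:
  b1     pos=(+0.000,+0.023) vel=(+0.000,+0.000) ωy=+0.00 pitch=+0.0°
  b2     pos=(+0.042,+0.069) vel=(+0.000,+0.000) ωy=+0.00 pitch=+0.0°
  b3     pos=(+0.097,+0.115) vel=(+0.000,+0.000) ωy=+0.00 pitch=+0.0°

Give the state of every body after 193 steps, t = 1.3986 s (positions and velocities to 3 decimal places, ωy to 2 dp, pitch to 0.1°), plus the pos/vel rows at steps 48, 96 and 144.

State at t = 1.3986 s:
  b1     pos=(-0.001,+0.023) vel=(-0.001,+0.000) ωy=+0.00 pitch=+0.0°
  b2     pos=(+0.060,+0.059) vel=(+0.000,-0.001) ωy=-0.02 pitch=+42.5°
  b3     pos=(+0.137,+0.051) vel=(+0.001,+0.000) ωy=-0.01 pitch=+42.5°

Key-timestep trajectory:
   step    t(s)  b1.x    b1.z    b1.vx   b1.vz   b2.x    b2.z    b2.vx   b2.vz   b3.x    b3.z    b3.vx   b3.vz 
     48  0.3478   -0.001  +0.023  -0.001  +0.001   +0.060  +0.060  +0.001  +0.005   +0.134  +0.052  +0.019  +0.006
     96  0.6957   -0.001  +0.023  -0.001  +0.000   +0.060  +0.060  +0.000  -0.001   +0.136  +0.052  +0.001  -0.001
    144  1.0435   -0.001  +0.023  -0.001  +0.000   +0.060  +0.060  +0.000  -0.001   +0.136  +0.052  +0.001  +0.000


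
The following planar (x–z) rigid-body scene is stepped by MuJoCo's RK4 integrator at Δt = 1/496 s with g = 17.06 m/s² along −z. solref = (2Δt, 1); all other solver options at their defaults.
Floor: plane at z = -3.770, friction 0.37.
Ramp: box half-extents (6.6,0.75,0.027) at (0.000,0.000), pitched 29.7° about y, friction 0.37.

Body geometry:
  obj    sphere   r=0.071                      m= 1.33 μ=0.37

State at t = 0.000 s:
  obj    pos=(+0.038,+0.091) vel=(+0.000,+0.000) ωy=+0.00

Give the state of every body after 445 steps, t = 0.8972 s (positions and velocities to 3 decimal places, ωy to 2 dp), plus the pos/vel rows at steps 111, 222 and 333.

State at t = 0.8972 s:
  obj    pos=(+2.149,-1.113) vel=(+4.705,-2.684) ωy=+76.29

Key-timestep trajectory:
   step    t(s)  obj.x    obj.z    obj.vx   obj.vz 
    111  0.2238   +0.169  +0.016  +1.174  -0.670
    222  0.4476   +0.563  -0.209  +2.347  -1.339
    333  0.6714   +1.220  -0.583  +3.521  -2.008


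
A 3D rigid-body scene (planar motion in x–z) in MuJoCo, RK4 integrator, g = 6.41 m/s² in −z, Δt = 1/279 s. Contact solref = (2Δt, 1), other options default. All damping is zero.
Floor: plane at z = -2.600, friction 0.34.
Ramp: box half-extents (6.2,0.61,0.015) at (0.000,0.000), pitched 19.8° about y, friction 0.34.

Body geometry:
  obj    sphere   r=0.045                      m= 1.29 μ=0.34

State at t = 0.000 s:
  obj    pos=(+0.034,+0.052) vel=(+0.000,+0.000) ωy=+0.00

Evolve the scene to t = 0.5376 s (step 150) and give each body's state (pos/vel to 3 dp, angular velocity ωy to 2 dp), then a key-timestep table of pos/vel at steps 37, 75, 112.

State at t = 0.5376 s:
  obj    pos=(+0.245,-0.024) vel=(+0.785,-0.282) ωy=+18.53

Key-timestep trajectory:
   step    t(s)  obj.x    obj.z    obj.vx   obj.vz 
     37  0.1326   +0.047  +0.047  +0.194  -0.070
     75  0.2688   +0.087  +0.033  +0.392  -0.141
    112  0.4014   +0.152  +0.009  +0.586  -0.211


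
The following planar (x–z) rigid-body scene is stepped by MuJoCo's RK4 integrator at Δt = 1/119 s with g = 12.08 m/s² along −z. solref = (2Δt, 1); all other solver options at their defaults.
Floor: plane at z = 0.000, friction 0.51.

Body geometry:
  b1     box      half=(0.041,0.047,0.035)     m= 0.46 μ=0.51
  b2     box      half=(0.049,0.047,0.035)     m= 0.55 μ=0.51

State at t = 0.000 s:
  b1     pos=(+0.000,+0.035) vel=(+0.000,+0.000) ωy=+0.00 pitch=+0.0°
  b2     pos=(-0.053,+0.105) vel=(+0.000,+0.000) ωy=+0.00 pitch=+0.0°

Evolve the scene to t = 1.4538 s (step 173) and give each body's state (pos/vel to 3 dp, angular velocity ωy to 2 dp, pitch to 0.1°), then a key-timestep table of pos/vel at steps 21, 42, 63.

State at t = 1.4538 s:
  b1     pos=(+0.000,+0.035) vel=(+0.000,+0.000) ωy=+0.00 pitch=+0.0°
  b2     pos=(-0.101,+0.049) vel=(+0.000,+0.000) ωy=+0.00 pitch=-90.0°

Key-timestep trajectory:
   step    t(s)  b1.x    b1.z    b1.vx   b1.vz   b2.x    b2.z    b2.vx   b2.vz 
     21  0.1765   +0.000  +0.035  +0.000  +0.000   -0.083  +0.066  -0.272  -0.833
     42  0.3529   +0.000  +0.035  +0.000  +0.000   -0.122  +0.058  +0.009  -0.003
     63  0.5294   +0.000  +0.035  +0.000  +0.000   -0.097  +0.051  -0.028  +0.030


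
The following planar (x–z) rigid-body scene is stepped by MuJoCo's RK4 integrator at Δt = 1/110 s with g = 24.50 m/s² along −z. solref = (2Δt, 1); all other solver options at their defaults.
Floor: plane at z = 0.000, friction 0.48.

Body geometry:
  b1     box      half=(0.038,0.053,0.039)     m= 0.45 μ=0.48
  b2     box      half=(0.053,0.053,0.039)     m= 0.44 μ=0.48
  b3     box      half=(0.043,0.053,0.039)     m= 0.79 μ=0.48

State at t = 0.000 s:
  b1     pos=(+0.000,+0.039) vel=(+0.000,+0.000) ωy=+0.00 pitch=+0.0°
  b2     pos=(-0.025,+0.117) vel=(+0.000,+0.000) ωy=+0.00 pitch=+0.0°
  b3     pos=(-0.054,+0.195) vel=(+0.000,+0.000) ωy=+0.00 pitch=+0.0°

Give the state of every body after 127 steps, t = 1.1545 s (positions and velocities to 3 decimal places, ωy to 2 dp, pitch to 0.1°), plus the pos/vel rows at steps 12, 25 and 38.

State at t = 1.1545 s:
  b1     pos=(+0.001,+0.039) vel=(+0.000,+0.000) ωy=+0.00 pitch=+0.0°
  b2     pos=(-0.088,+0.053) vel=(+0.000,+0.000) ωy=+0.00 pitch=-90.0°
  b3     pos=(-0.197,+0.043) vel=(+0.000,+0.000) ωy=+0.00 pitch=-90.0°

Key-timestep trajectory:
   step    t(s)  b1.x    b1.z    b1.vx   b1.vz   b2.x    b2.z    b2.vx   b2.vz   b3.x    b3.z    b3.vx   b3.vz 
     12  0.1091   +0.000  +0.039  +0.002  +0.002   -0.029  +0.118  -0.085  +0.023   -0.066  +0.192  -0.250  -0.051
     25  0.2273   +0.001  +0.039  +0.005  +0.001   -0.056  +0.114  -0.447  -0.178   -0.132  +0.149  -0.912  -1.037
     38  0.3455   +0.001  +0.039  +0.000  +0.000   -0.089  +0.049  +0.053  +0.143   -0.199  +0.039  +0.060  +0.162


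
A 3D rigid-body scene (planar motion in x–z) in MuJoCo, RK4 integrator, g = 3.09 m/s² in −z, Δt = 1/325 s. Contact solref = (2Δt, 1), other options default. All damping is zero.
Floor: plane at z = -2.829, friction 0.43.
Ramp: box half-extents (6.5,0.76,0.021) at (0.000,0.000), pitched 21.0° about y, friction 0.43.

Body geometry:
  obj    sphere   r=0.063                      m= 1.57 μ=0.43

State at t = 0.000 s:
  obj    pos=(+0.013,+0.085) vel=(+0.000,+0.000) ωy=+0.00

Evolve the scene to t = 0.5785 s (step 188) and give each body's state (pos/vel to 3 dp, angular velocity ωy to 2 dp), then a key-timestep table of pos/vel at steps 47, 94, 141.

State at t = 0.5785 s:
  obj    pos=(+0.137,+0.038) vel=(+0.427,-0.164) ωy=+7.26

Key-timestep trajectory:
   step    t(s)  obj.x    obj.z    obj.vx   obj.vz 
     47  0.1446   +0.021  +0.082  +0.107  -0.041
     94  0.2892   +0.044  +0.073  +0.214  -0.082
    141  0.4338   +0.083  +0.058  +0.320  -0.123


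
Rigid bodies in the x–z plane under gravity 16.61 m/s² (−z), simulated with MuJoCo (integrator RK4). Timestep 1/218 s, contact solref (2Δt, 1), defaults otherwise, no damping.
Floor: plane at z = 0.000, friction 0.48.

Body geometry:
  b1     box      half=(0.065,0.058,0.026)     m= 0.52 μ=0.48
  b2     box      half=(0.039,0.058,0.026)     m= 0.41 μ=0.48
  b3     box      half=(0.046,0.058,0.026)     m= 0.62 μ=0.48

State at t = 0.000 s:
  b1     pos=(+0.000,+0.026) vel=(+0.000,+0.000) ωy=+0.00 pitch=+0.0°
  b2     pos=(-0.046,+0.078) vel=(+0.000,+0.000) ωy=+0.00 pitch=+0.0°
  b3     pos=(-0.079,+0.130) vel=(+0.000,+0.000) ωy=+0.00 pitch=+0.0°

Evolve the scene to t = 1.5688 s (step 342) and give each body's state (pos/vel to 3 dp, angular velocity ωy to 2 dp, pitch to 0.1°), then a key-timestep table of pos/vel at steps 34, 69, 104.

State at t = 1.5688 s:
  b1     pos=(+0.000,+0.026) vel=(+0.000,+0.000) ωy=+0.00 pitch=+0.0°
  b2     pos=(-0.103,+0.039) vel=(+0.000,+0.000) ωy=+0.00 pitch=-90.0°
  b3     pos=(-0.247,+0.026) vel=(+0.000,+0.000) ωy=+0.00 pitch=+180.0°

Key-timestep trajectory:
   step    t(s)  b1.x    b1.z    b1.vx   b1.vz   b2.x    b2.z    b2.vx   b2.vz   b3.x    b3.z    b3.vx   b3.vz 
     34  0.1560   +0.000  +0.026  +0.000  +0.000   -0.048  +0.079  -0.035  +0.022   -0.085  +0.129  -0.099  -0.026
     69  0.3165   +0.000  +0.026  +0.001  +0.000   -0.071  +0.083  -0.348  -0.103   -0.133  +0.094  -0.512  -0.764
    104  0.4771   +0.000  +0.026  +0.000  +0.000   -0.103  +0.039  +0.000  +0.001   -0.210  +0.051  -0.404  -0.087


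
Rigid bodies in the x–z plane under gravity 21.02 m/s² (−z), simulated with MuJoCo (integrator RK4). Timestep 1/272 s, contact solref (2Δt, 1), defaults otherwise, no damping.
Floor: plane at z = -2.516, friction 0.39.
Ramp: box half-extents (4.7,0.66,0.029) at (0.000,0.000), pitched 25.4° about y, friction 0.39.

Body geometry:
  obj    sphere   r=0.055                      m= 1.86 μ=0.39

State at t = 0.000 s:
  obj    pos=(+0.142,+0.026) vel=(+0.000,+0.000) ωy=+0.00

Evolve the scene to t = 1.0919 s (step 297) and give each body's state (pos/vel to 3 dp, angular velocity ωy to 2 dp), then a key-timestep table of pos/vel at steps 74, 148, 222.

State at t = 1.0919 s:
  obj    pos=(+3.610,-1.621) vel=(+6.352,-3.016) ωy=+127.84

Key-timestep trajectory:
   step    t(s)  obj.x    obj.z    obj.vx   obj.vz 
     74  0.2721   +0.357  -0.077  +1.583  -0.752
    148  0.5441   +1.003  -0.383  +3.165  -1.503
    222  0.8162   +2.080  -0.895  +4.748  -2.255


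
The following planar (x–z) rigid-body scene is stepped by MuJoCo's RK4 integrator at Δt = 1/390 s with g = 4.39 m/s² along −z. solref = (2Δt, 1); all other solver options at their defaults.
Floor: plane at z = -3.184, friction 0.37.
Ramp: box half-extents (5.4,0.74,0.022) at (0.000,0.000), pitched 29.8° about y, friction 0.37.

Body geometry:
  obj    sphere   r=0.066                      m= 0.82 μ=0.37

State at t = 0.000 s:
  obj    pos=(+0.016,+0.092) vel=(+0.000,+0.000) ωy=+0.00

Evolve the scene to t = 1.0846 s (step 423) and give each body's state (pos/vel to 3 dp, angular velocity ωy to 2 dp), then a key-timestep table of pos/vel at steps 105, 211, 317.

State at t = 1.0846 s:
  obj    pos=(+0.812,-0.363) vel=(+1.467,-0.840) ωy=+25.61

Key-timestep trajectory:
   step    t(s)  obj.x    obj.z    obj.vx   obj.vz 
    105  0.2692   +0.065  +0.064  +0.364  -0.209
    211  0.5410   +0.214  -0.021  +0.732  -0.419
    317  0.8128   +0.463  -0.164  +1.099  -0.630


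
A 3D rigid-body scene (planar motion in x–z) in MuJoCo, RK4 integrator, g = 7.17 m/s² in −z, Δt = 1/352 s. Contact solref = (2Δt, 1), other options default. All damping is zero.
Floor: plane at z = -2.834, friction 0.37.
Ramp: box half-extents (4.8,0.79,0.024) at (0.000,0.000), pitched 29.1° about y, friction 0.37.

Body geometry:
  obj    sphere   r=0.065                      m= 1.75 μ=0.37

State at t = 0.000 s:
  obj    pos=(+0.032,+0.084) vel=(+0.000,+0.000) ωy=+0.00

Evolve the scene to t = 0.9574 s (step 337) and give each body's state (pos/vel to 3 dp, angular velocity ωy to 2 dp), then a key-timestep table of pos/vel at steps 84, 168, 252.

State at t = 0.9574 s:
  obj    pos=(+1.029,-0.471) vel=(+2.084,-1.160) ωy=+36.68

Key-timestep trajectory:
   step    t(s)  obj.x    obj.z    obj.vx   obj.vz 
     84  0.2386   +0.094  +0.050  +0.519  -0.289
    168  0.4773   +0.280  -0.054  +1.039  -0.578
    252  0.7159   +0.590  -0.226  +1.558  -0.867


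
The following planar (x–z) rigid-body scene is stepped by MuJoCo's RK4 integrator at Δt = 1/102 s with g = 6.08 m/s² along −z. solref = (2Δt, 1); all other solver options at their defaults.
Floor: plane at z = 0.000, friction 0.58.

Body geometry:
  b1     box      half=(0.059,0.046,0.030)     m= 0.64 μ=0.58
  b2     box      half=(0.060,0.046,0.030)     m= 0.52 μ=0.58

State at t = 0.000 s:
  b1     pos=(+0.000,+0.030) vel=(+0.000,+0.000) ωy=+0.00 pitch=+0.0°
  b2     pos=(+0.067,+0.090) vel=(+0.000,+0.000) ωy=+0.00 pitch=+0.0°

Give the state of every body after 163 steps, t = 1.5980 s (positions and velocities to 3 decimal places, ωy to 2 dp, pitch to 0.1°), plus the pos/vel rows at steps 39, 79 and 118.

State at t = 1.5980 s:
  b1     pos=(+0.000,+0.030) vel=(+0.000,+0.000) ωy=+0.00 pitch=+0.0°
  b2     pos=(+0.126,+0.060) vel=(+0.000,+0.000) ωy=+0.00 pitch=+90.0°

Key-timestep trajectory:
   step    t(s)  b1.x    b1.z    b1.vx   b1.vz   b2.x    b2.z    b2.vx   b2.vz 
     39  0.3824   +0.000  +0.030  +0.000  +0.000   +0.117  +0.063  +0.269  -0.088
     79  0.7745   +0.000  +0.030  +0.000  +0.000   +0.146  +0.066  -0.052  -0.007
    118  1.1569   +0.000  +0.030  +0.000  +0.000   +0.125  +0.060  +0.160  -0.073


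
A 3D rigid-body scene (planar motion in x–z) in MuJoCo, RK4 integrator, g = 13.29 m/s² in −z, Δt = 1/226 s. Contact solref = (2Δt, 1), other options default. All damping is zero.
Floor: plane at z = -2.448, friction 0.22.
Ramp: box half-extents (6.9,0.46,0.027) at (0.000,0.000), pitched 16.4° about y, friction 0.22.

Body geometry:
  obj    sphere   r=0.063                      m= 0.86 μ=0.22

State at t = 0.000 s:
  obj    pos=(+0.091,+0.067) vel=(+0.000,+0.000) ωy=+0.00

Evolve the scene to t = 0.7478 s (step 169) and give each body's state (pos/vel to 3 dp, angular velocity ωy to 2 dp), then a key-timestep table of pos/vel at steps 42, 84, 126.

State at t = 0.7478 s:
  obj    pos=(+0.810,-0.145) vel=(+1.923,-0.566) ωy=+31.81

Key-timestep trajectory:
   step    t(s)  obj.x    obj.z    obj.vx   obj.vz 
     42  0.1858   +0.135  +0.054  +0.478  -0.141
     84  0.3717   +0.269  +0.015  +0.956  -0.281
    126  0.5575   +0.491  -0.051  +1.434  -0.422


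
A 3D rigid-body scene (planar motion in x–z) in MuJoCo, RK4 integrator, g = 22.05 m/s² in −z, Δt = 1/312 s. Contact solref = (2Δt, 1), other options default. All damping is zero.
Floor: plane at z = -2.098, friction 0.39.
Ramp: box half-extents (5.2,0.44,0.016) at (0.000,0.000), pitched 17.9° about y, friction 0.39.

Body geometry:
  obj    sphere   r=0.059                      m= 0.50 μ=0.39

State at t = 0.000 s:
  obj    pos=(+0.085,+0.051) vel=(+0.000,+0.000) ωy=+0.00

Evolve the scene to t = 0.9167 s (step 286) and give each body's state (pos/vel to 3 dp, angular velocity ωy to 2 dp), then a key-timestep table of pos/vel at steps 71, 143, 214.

State at t = 0.9167 s:
  obj    pos=(+2.021,-0.574) vel=(+4.223,-1.364) ωy=+75.20

Key-timestep trajectory:
   step    t(s)  obj.x    obj.z    obj.vx   obj.vz 
     71  0.2276   +0.204  +0.013  +1.048  -0.339
    143  0.4583   +0.569  -0.105  +2.111  -0.682
    214  0.6859   +1.169  -0.299  +3.160  -1.021


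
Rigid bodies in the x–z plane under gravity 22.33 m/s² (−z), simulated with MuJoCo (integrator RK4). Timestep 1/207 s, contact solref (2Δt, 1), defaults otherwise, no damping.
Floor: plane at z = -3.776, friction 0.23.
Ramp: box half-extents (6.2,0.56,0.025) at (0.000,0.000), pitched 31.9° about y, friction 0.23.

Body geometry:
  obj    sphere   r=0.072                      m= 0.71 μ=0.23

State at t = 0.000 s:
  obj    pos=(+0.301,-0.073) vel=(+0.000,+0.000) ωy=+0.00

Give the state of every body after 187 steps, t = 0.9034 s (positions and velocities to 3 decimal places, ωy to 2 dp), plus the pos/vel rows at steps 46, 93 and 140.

State at t = 0.9034 s:
  obj    pos=(+3.221,-1.891) vel=(+6.465,-4.024) ωy=+105.72

Key-timestep trajectory:
   step    t(s)  obj.x    obj.z    obj.vx   obj.vz 
     46  0.2222   +0.478  -0.183  +1.591  -0.990
     93  0.4493   +1.023  -0.523  +3.216  -2.001
    140  0.6763   +1.938  -1.092  +4.840  -3.013


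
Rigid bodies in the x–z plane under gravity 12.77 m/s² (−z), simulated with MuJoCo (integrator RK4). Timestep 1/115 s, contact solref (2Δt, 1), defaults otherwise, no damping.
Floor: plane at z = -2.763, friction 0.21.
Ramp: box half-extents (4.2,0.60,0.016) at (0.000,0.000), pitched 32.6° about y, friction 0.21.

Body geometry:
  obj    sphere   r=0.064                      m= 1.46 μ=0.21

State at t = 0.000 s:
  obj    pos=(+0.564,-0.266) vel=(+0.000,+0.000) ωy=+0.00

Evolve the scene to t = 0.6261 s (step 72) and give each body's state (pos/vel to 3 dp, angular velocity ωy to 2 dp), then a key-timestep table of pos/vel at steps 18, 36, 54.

State at t = 0.6261 s:
  obj    pos=(+1.376,-0.785) vel=(+2.593,-1.658) ωy=+48.04

Key-timestep trajectory:
   step    t(s)  obj.x    obj.z    obj.vx   obj.vz 
     18  0.1565   +0.615  -0.298  +0.649  -0.415
     36  0.3130   +0.767  -0.396  +1.297  -0.829
     54  0.4696   +1.021  -0.558  +1.945  -1.244


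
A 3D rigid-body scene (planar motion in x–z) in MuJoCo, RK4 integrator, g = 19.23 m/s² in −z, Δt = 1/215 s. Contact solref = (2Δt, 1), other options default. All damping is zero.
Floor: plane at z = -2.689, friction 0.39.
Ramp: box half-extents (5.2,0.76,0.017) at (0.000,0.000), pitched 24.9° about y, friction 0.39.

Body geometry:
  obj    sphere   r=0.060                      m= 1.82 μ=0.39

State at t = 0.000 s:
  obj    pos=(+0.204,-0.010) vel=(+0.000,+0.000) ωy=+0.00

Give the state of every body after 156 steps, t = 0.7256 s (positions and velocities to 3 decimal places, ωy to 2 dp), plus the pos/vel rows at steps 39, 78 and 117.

State at t = 0.7256 s:
  obj    pos=(+1.585,-0.651) vel=(+3.806,-1.767) ωy=+69.92

Key-timestep trajectory:
   step    t(s)  obj.x    obj.z    obj.vx   obj.vz 
     39  0.1814   +0.290  -0.050  +0.952  -0.442
     78  0.3628   +0.549  -0.170  +1.903  -0.883
    117  0.5442   +0.981  -0.370  +2.855  -1.325


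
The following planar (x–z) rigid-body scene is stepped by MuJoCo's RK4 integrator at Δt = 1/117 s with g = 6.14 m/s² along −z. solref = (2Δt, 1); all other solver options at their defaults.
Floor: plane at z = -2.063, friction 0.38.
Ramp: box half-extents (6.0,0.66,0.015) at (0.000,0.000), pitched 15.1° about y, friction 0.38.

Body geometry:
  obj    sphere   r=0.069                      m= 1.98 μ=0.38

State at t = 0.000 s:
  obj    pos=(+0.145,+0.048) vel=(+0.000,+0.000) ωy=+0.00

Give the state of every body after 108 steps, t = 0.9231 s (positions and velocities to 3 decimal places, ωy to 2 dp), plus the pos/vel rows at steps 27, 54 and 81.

State at t = 0.9231 s:
  obj    pos=(+0.615,-0.079) vel=(+1.018,-0.275) ωy=+15.28

Key-timestep trajectory:
   step    t(s)  obj.x    obj.z    obj.vx   obj.vz 
     27  0.2308   +0.174  +0.040  +0.255  -0.069
     54  0.4615   +0.263  +0.016  +0.509  -0.137
     81  0.6923   +0.409  -0.023  +0.764  -0.206


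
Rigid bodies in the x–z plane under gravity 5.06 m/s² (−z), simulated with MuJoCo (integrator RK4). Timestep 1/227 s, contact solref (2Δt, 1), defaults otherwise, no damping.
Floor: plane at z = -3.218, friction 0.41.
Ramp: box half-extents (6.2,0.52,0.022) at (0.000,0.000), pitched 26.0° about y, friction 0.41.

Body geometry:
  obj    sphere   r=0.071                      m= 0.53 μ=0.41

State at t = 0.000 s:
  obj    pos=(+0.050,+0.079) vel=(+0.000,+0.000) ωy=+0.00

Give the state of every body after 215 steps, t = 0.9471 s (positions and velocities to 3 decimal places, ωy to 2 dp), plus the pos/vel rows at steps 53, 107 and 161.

State at t = 0.9471 s:
  obj    pos=(+0.689,-0.232) vel=(+1.349,-0.658) ωy=+21.13

Key-timestep trajectory:
   step    t(s)  obj.x    obj.z    obj.vx   obj.vz 
     53  0.2335   +0.089  +0.060  +0.333  -0.162
    107  0.4714   +0.208  +0.002  +0.671  -0.327
    161  0.7093   +0.408  -0.096  +1.010  -0.493


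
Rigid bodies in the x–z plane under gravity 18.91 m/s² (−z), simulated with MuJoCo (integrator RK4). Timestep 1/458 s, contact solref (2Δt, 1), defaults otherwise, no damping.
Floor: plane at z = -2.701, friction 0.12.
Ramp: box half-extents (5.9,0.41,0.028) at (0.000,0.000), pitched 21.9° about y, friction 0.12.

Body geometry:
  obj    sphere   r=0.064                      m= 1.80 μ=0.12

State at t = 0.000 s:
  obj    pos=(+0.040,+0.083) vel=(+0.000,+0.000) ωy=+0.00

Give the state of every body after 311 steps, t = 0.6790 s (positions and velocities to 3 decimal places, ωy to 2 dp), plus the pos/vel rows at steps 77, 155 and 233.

State at t = 0.6790 s:
  obj    pos=(+1.118,-0.350) vel=(+3.174,-1.276) ωy=+53.44

Key-timestep trajectory:
   step    t(s)  obj.x    obj.z    obj.vx   obj.vz 
     77  0.1681   +0.106  +0.056  +0.786  -0.316
    155  0.3384   +0.308  -0.025  +1.582  -0.636
    233  0.5087   +0.645  -0.160  +2.378  -0.956


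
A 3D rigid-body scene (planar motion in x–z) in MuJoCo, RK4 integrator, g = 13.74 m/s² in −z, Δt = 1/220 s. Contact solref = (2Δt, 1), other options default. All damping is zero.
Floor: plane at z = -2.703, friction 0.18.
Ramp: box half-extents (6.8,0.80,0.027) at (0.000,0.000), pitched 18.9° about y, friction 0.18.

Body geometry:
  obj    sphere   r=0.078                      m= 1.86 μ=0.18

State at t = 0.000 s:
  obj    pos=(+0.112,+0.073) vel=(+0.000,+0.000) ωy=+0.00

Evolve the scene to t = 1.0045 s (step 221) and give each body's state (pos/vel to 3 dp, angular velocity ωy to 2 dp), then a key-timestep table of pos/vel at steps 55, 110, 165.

State at t = 1.0045 s:
  obj    pos=(+1.630,-0.447) vel=(+3.021,-1.034) ωy=+40.93

Key-timestep trajectory:
   step    t(s)  obj.x    obj.z    obj.vx   obj.vz 
     55  0.2500   +0.206  +0.040  +0.752  -0.257
    110  0.5000   +0.488  -0.056  +1.504  -0.515
    165  0.7500   +0.958  -0.217  +2.256  -0.772


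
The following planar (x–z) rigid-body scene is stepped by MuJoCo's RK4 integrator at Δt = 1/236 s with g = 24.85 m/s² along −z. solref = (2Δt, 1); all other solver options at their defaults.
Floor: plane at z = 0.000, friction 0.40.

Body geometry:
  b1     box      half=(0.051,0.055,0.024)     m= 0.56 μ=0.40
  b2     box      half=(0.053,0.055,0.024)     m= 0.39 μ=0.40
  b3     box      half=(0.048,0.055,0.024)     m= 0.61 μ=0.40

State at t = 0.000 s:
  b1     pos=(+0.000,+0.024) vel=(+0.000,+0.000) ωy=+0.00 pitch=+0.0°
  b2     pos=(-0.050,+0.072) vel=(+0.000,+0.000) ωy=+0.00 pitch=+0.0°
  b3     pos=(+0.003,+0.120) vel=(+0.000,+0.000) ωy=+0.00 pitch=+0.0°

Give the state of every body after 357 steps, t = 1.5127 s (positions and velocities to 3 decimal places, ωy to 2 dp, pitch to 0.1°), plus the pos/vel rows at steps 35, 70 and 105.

State at t = 1.5127 s:
  b1     pos=(+0.000,+0.024) vel=(+0.000,+0.000) ωy=+0.00 pitch=+0.0°
  b2     pos=(-0.050,+0.072) vel=(+0.000,+0.000) ωy=+0.00 pitch=+0.0°
  b3     pos=(+0.119,+0.024) vel=(+0.000,+0.000) ωy=+0.00 pitch=+180.0°

Key-timestep trajectory:
   step    t(s)  b1.x    b1.z    b1.vx   b1.vz   b2.x    b2.z    b2.vx   b2.vz   b3.x    b3.z    b3.vx   b3.vz 
     35  0.1483   +0.000  +0.024  +0.000  +0.000   -0.050  +0.072  +0.000  +0.000   +0.003  +0.120  +0.009  +0.000
     70  0.2966   +0.000  +0.024  +0.000  +0.000   -0.050  +0.072  -0.001  +0.000   +0.012  +0.118  +0.168  -0.053
    105  0.4449   +0.000  +0.024  -0.001  +0.000   -0.050  +0.072  -0.001  +0.000   +0.076  +0.089  +0.657  -0.367


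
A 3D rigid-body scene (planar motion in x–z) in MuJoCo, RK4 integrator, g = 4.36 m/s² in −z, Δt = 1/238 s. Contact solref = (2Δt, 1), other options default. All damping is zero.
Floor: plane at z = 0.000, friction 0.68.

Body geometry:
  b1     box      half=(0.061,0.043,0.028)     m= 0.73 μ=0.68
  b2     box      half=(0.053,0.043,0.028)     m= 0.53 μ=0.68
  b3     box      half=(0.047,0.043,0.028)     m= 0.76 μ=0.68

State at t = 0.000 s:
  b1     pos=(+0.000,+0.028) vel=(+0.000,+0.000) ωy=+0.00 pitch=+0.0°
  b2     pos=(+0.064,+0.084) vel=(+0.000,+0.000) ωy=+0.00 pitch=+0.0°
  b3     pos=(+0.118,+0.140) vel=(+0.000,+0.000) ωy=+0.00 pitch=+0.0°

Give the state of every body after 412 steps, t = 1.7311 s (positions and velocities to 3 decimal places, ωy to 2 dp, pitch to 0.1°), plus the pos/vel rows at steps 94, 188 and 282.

State at t = 1.7311 s:
  b1     pos=(+0.000,+0.028) vel=(+0.000,+0.000) ωy=+0.00 pitch=+0.0°
  b2     pos=(+0.113,+0.053) vel=(+0.000,+0.000) ωy=+0.00 pitch=+90.0°
  b3     pos=(+0.207,+0.047) vel=(+0.000,+0.000) ωy=+0.00 pitch=+90.0°

Key-timestep trajectory:
   step    t(s)  b1.x    b1.z    b1.vx   b1.vz   b2.x    b2.z    b2.vx   b2.vz   b3.x    b3.z    b3.vx   b3.vz 
     94  0.3950   +0.000  +0.028  +0.000  +0.000   +0.113  +0.053  +0.281  -0.144   +0.191  +0.053  +0.188  -0.043
    188  0.7899   +0.000  +0.028  +0.000  +0.000   +0.135  +0.060  -0.077  -0.008   +0.207  +0.047  -0.100  -0.057
    282  1.1849   +0.000  +0.028  +0.000  +0.000   +0.112  +0.053  +0.123  -0.063   +0.207  +0.047  +0.000  +0.000


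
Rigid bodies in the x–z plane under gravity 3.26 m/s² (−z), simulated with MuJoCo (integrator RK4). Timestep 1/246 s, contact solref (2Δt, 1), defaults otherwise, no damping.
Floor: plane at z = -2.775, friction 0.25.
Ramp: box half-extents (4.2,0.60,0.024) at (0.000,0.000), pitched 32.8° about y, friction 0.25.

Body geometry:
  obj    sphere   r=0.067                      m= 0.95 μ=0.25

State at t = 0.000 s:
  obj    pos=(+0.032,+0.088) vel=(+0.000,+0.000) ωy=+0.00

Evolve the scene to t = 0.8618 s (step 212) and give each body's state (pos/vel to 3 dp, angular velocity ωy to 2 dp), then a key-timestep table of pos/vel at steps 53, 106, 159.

State at t = 0.8618 s:
  obj    pos=(+0.426,-0.166) vel=(+0.914,-0.589) ωy=+16.22

Key-timestep trajectory:
   step    t(s)  obj.x    obj.z    obj.vx   obj.vz 
     53  0.2154   +0.057  +0.072  +0.229  -0.147
    106  0.4309   +0.130  +0.024  +0.457  -0.294
    159  0.6463   +0.253  -0.055  +0.685  -0.442


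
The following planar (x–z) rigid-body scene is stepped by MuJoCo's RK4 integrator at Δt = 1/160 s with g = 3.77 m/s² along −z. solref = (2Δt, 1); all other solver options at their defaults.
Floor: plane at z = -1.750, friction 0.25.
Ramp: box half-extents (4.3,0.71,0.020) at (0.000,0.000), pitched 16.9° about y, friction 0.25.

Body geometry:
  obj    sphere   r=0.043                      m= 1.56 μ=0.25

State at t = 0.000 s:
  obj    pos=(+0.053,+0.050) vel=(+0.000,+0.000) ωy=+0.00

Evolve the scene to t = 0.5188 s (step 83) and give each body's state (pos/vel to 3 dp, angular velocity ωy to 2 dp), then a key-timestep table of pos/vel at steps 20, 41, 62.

State at t = 0.5188 s:
  obj    pos=(+0.154,+0.019) vel=(+0.389,-0.118) ωy=+9.44

Key-timestep trajectory:
   step    t(s)  obj.x    obj.z    obj.vx   obj.vz 
     20  0.1250   +0.059  +0.048  +0.094  -0.028
     41  0.2563   +0.078  +0.042  +0.192  -0.058
     62  0.3875   +0.109  +0.033  +0.290  -0.088


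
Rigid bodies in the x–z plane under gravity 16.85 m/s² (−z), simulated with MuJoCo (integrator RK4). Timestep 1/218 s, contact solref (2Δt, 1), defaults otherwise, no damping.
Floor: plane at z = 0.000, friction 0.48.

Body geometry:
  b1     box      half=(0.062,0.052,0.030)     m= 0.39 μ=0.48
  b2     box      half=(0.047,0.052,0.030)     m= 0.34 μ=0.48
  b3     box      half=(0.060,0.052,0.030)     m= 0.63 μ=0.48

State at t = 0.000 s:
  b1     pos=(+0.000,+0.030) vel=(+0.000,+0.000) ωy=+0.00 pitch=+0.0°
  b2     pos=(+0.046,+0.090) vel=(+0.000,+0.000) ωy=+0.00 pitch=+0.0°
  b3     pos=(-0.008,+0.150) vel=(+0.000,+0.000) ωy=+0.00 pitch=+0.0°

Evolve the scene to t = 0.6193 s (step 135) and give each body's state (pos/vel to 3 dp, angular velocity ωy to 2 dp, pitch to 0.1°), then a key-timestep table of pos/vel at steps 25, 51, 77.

State at t = 0.6193 s:
  b1     pos=(+0.000,+0.030) vel=(+0.000,+0.000) ωy=+0.00 pitch=+0.0°
  b2     pos=(+0.046,+0.090) vel=(+0.000,+0.000) ωy=+0.00 pitch=+0.0°
  b3     pos=(-0.148,+0.030) vel=(+0.000,+0.000) ωy=+0.00 pitch=+180.0°

Key-timestep trajectory:
   step    t(s)  b1.x    b1.z    b1.vx   b1.vz   b2.x    b2.z    b2.vx   b2.vz   b3.x    b3.z    b3.vx   b3.vz 
     25  0.1147   +0.000  +0.030  +0.000  +0.000   +0.046  +0.090  +0.001  +0.000   -0.019  +0.145  -0.207  -0.172
     51  0.2339   +0.000  +0.030  +0.001  +0.000   +0.046  +0.090  +0.001  +0.000   -0.059  +0.123  -0.469  -0.152
     77  0.3532   +0.000  +0.030  +0.000  +0.000   +0.046  +0.090  +0.000  +0.000   -0.128  +0.068  -0.616  -1.235


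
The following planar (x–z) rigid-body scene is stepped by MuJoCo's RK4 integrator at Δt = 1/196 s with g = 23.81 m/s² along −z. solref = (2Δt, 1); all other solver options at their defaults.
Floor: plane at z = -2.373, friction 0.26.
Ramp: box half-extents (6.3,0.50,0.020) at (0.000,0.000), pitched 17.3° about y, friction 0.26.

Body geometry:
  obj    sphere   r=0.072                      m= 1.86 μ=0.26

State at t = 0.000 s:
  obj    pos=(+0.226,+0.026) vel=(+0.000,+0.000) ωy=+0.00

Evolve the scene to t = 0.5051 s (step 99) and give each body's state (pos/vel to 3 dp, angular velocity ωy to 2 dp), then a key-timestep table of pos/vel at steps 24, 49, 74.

State at t = 0.5051 s:
  obj    pos=(+0.842,-0.166) vel=(+2.439,-0.760) ωy=+35.47

Key-timestep trajectory:
   step    t(s)  obj.x    obj.z    obj.vx   obj.vz 
     24  0.1224   +0.262  +0.015  +0.591  -0.184
     49  0.2500   +0.377  -0.021  +1.207  -0.376
     74  0.3776   +0.570  -0.081  +1.823  -0.568


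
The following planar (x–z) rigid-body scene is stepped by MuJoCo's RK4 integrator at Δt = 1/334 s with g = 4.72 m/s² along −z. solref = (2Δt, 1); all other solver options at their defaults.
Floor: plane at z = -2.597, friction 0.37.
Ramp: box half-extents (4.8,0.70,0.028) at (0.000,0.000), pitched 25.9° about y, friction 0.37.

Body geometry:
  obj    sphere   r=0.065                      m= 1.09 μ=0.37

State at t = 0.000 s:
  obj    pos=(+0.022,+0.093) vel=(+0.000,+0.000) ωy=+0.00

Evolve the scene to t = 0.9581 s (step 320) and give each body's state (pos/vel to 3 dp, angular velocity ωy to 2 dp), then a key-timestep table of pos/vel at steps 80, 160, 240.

State at t = 0.9581 s:
  obj    pos=(+0.630,-0.203) vel=(+1.269,-0.616) ωy=+21.70

Key-timestep trajectory:
   step    t(s)  obj.x    obj.z    obj.vx   obj.vz 
     80  0.2395   +0.060  +0.074  +0.317  -0.154
    160  0.4790   +0.174  +0.019  +0.635  -0.308
    240  0.7186   +0.364  -0.073  +0.952  -0.462
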